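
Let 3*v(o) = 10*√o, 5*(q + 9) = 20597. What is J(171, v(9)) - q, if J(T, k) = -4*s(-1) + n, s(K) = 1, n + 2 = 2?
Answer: -20572/5 ≈ -4114.4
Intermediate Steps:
q = 20552/5 (q = -9 + (⅕)*20597 = -9 + 20597/5 = 20552/5 ≈ 4110.4)
n = 0 (n = -2 + 2 = 0)
v(o) = 10*√o/3 (v(o) = (10*√o)/3 = 10*√o/3)
J(T, k) = -4 (J(T, k) = -4*1 + 0 = -4 + 0 = -4)
J(171, v(9)) - q = -4 - 1*20552/5 = -4 - 20552/5 = -20572/5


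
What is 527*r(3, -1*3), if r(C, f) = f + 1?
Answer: -1054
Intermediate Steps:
r(C, f) = 1 + f
527*r(3, -1*3) = 527*(1 - 1*3) = 527*(1 - 3) = 527*(-2) = -1054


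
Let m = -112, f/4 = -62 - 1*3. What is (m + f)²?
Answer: 138384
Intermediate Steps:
f = -260 (f = 4*(-62 - 1*3) = 4*(-62 - 3) = 4*(-65) = -260)
(m + f)² = (-112 - 260)² = (-372)² = 138384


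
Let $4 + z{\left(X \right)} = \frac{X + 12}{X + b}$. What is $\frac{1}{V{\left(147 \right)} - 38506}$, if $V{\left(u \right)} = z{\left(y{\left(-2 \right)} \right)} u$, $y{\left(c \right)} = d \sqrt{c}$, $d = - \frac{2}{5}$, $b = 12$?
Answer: $- \frac{1}{38947} \approx -2.5676 \cdot 10^{-5}$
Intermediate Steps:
$d = - \frac{2}{5}$ ($d = \left(-2\right) \frac{1}{5} = - \frac{2}{5} \approx -0.4$)
$y{\left(c \right)} = - \frac{2 \sqrt{c}}{5}$
$z{\left(X \right)} = -3$ ($z{\left(X \right)} = -4 + \frac{X + 12}{X + 12} = -4 + \frac{12 + X}{12 + X} = -4 + 1 = -3$)
$V{\left(u \right)} = - 3 u$
$\frac{1}{V{\left(147 \right)} - 38506} = \frac{1}{\left(-3\right) 147 - 38506} = \frac{1}{-441 - 38506} = \frac{1}{-38947} = - \frac{1}{38947}$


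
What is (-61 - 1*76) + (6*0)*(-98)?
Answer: -137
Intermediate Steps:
(-61 - 1*76) + (6*0)*(-98) = (-61 - 76) + 0*(-98) = -137 + 0 = -137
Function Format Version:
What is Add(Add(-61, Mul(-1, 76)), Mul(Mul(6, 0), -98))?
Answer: -137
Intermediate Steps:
Add(Add(-61, Mul(-1, 76)), Mul(Mul(6, 0), -98)) = Add(Add(-61, -76), Mul(0, -98)) = Add(-137, 0) = -137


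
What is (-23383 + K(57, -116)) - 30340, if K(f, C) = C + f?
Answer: -53782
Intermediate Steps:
(-23383 + K(57, -116)) - 30340 = (-23383 + (-116 + 57)) - 30340 = (-23383 - 59) - 30340 = -23442 - 30340 = -53782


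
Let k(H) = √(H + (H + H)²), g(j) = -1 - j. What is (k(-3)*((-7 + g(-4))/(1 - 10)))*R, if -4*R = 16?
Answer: -16*√33/9 ≈ -10.213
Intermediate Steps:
R = -4 (R = -¼*16 = -4)
k(H) = √(H + 4*H²) (k(H) = √(H + (2*H)²) = √(H + 4*H²))
(k(-3)*((-7 + g(-4))/(1 - 10)))*R = (√(-3*(1 + 4*(-3)))*((-7 + (-1 - 1*(-4)))/(1 - 10)))*(-4) = (√(-3*(1 - 12))*((-7 + (-1 + 4))/(-9)))*(-4) = (√(-3*(-11))*((-7 + 3)*(-⅑)))*(-4) = (√33*(-4*(-⅑)))*(-4) = (√33*(4/9))*(-4) = (4*√33/9)*(-4) = -16*√33/9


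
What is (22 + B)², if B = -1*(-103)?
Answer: 15625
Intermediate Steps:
B = 103
(22 + B)² = (22 + 103)² = 125² = 15625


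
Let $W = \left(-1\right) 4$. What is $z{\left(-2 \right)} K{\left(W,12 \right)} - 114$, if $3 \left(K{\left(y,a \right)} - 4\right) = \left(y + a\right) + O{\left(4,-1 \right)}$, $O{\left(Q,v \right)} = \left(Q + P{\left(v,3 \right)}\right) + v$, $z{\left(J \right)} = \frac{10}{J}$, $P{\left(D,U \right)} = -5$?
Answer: $-144$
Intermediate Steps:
$O{\left(Q,v \right)} = -5 + Q + v$ ($O{\left(Q,v \right)} = \left(Q - 5\right) + v = \left(-5 + Q\right) + v = -5 + Q + v$)
$W = -4$
$K{\left(y,a \right)} = \frac{10}{3} + \frac{a}{3} + \frac{y}{3}$ ($K{\left(y,a \right)} = 4 + \frac{\left(y + a\right) - 2}{3} = 4 + \frac{\left(a + y\right) - 2}{3} = 4 + \frac{-2 + a + y}{3} = 4 + \left(- \frac{2}{3} + \frac{a}{3} + \frac{y}{3}\right) = \frac{10}{3} + \frac{a}{3} + \frac{y}{3}$)
$z{\left(-2 \right)} K{\left(W,12 \right)} - 114 = \frac{10}{-2} \left(\frac{10}{3} + \frac{1}{3} \cdot 12 + \frac{1}{3} \left(-4\right)\right) - 114 = 10 \left(- \frac{1}{2}\right) \left(\frac{10}{3} + 4 - \frac{4}{3}\right) - 114 = \left(-5\right) 6 - 114 = -30 - 114 = -144$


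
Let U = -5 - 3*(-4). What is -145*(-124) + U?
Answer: 17987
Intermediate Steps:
U = 7 (U = -5 + 12 = 7)
-145*(-124) + U = -145*(-124) + 7 = 17980 + 7 = 17987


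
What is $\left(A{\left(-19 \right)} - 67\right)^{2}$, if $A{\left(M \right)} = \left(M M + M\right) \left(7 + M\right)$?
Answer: $17397241$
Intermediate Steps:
$A{\left(M \right)} = \left(7 + M\right) \left(M + M^{2}\right)$ ($A{\left(M \right)} = \left(M^{2} + M\right) \left(7 + M\right) = \left(M + M^{2}\right) \left(7 + M\right) = \left(7 + M\right) \left(M + M^{2}\right)$)
$\left(A{\left(-19 \right)} - 67\right)^{2} = \left(- 19 \left(7 + \left(-19\right)^{2} + 8 \left(-19\right)\right) - 67\right)^{2} = \left(- 19 \left(7 + 361 - 152\right) - 67\right)^{2} = \left(\left(-19\right) 216 - 67\right)^{2} = \left(-4104 - 67\right)^{2} = \left(-4171\right)^{2} = 17397241$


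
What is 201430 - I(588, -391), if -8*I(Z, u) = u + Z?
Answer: 1611637/8 ≈ 2.0145e+5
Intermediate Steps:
I(Z, u) = -Z/8 - u/8 (I(Z, u) = -(u + Z)/8 = -(Z + u)/8 = -Z/8 - u/8)
201430 - I(588, -391) = 201430 - (-⅛*588 - ⅛*(-391)) = 201430 - (-147/2 + 391/8) = 201430 - 1*(-197/8) = 201430 + 197/8 = 1611637/8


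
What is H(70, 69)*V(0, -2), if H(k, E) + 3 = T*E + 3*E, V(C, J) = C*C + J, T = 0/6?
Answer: -408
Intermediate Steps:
T = 0 (T = 0*(⅙) = 0)
V(C, J) = J + C² (V(C, J) = C² + J = J + C²)
H(k, E) = -3 + 3*E (H(k, E) = -3 + (0*E + 3*E) = -3 + (0 + 3*E) = -3 + 3*E)
H(70, 69)*V(0, -2) = (-3 + 3*69)*(-2 + 0²) = (-3 + 207)*(-2 + 0) = 204*(-2) = -408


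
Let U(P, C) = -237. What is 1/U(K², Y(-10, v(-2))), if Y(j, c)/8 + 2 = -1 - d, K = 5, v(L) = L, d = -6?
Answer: -1/237 ≈ -0.0042194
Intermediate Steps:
Y(j, c) = 24 (Y(j, c) = -16 + 8*(-1 - 1*(-6)) = -16 + 8*(-1 + 6) = -16 + 8*5 = -16 + 40 = 24)
1/U(K², Y(-10, v(-2))) = 1/(-237) = -1/237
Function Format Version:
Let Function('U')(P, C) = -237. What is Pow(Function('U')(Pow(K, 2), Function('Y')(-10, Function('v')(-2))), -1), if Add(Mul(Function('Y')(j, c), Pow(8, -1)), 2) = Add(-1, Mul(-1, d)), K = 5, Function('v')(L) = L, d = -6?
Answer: Rational(-1, 237) ≈ -0.0042194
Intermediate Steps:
Function('Y')(j, c) = 24 (Function('Y')(j, c) = Add(-16, Mul(8, Add(-1, Mul(-1, -6)))) = Add(-16, Mul(8, Add(-1, 6))) = Add(-16, Mul(8, 5)) = Add(-16, 40) = 24)
Pow(Function('U')(Pow(K, 2), Function('Y')(-10, Function('v')(-2))), -1) = Pow(-237, -1) = Rational(-1, 237)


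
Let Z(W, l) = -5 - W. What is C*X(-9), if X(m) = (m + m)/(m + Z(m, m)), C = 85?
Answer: 306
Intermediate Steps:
X(m) = -2*m/5 (X(m) = (m + m)/(m + (-5 - m)) = (2*m)/(-5) = (2*m)*(-1/5) = -2*m/5)
C*X(-9) = 85*(-2/5*(-9)) = 85*(18/5) = 306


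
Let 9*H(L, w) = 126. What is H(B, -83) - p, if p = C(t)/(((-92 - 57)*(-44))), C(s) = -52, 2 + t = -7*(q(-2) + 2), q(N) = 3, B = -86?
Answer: 22959/1639 ≈ 14.008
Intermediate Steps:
H(L, w) = 14 (H(L, w) = (⅑)*126 = 14)
t = -37 (t = -2 - 7*(3 + 2) = -2 - 7*5 = -2 - 35 = -37)
p = -13/1639 (p = -52*(-1/(44*(-92 - 57))) = -52/((-149*(-44))) = -52/6556 = -52*1/6556 = -13/1639 ≈ -0.0079317)
H(B, -83) - p = 14 - 1*(-13/1639) = 14 + 13/1639 = 22959/1639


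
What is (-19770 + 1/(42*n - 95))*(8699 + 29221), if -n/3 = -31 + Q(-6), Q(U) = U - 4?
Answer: -3801619128480/5071 ≈ -7.4968e+8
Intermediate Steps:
Q(U) = -4 + U
n = 123 (n = -3*(-31 + (-4 - 6)) = -3*(-31 - 10) = -3*(-41) = 123)
(-19770 + 1/(42*n - 95))*(8699 + 29221) = (-19770 + 1/(42*123 - 95))*(8699 + 29221) = (-19770 + 1/(5166 - 95))*37920 = (-19770 + 1/5071)*37920 = -100253669/5071*37920 = -3801619128480/5071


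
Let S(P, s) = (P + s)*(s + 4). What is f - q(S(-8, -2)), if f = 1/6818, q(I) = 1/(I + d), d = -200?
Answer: 3519/749980 ≈ 0.0046921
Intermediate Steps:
S(P, s) = (4 + s)*(P + s) (S(P, s) = (P + s)*(4 + s) = (4 + s)*(P + s))
q(I) = 1/(-200 + I) (q(I) = 1/(I - 200) = 1/(-200 + I))
f = 1/6818 ≈ 0.00014667
f - q(S(-8, -2)) = 1/6818 - 1/(-200 + ((-2)² + 4*(-8) + 4*(-2) - 8*(-2))) = 1/6818 - 1/(-200 + (4 - 32 - 8 + 16)) = 1/6818 - 1/(-200 - 20) = 1/6818 - 1/(-220) = 1/6818 - 1*(-1/220) = 1/6818 + 1/220 = 3519/749980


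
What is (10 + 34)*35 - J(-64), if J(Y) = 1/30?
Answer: 46199/30 ≈ 1540.0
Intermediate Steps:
J(Y) = 1/30
(10 + 34)*35 - J(-64) = (10 + 34)*35 - 1*1/30 = 44*35 - 1/30 = 1540 - 1/30 = 46199/30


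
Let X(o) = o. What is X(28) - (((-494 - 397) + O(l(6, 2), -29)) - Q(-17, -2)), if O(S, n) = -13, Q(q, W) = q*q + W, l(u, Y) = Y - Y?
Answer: 1219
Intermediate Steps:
l(u, Y) = 0
Q(q, W) = W + q² (Q(q, W) = q² + W = W + q²)
X(28) - (((-494 - 397) + O(l(6, 2), -29)) - Q(-17, -2)) = 28 - (((-494 - 397) - 13) - (-2 + (-17)²)) = 28 - ((-891 - 13) - (-2 + 289)) = 28 - (-904 - 1*287) = 28 - (-904 - 287) = 28 - 1*(-1191) = 28 + 1191 = 1219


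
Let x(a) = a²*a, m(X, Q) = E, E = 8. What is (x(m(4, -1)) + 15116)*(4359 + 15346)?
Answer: 307949740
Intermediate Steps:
m(X, Q) = 8
x(a) = a³
(x(m(4, -1)) + 15116)*(4359 + 15346) = (8³ + 15116)*(4359 + 15346) = (512 + 15116)*19705 = 15628*19705 = 307949740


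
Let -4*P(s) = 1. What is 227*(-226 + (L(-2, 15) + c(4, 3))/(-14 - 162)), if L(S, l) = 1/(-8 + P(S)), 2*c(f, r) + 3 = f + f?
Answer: -595959671/11616 ≈ -51305.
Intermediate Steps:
P(s) = -¼ (P(s) = -¼*1 = -¼)
c(f, r) = -3/2 + f (c(f, r) = -3/2 + (f + f)/2 = -3/2 + (2*f)/2 = -3/2 + f)
L(S, l) = -4/33 (L(S, l) = 1/(-8 - ¼) = 1/(-33/4) = -4/33)
227*(-226 + (L(-2, 15) + c(4, 3))/(-14 - 162)) = 227*(-226 + (-4/33 + (-3/2 + 4))/(-14 - 162)) = 227*(-226 + (-4/33 + 5/2)/(-176)) = 227*(-226 + (157/66)*(-1/176)) = 227*(-226 - 157/11616) = 227*(-2625373/11616) = -595959671/11616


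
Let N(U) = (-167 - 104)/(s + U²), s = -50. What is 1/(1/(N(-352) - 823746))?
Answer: -102024237355/123854 ≈ -8.2375e+5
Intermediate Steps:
N(U) = -271/(-50 + U²) (N(U) = (-167 - 104)/(-50 + U²) = -271/(-50 + U²))
1/(1/(N(-352) - 823746)) = 1/(1/(-271/(-50 + (-352)²) - 823746)) = 1/(1/(-271/(-50 + 123904) - 823746)) = 1/(1/(-271/123854 - 823746)) = 1/(1/(-102024237355/123854)) = 1/(-123854/102024237355) = -102024237355/123854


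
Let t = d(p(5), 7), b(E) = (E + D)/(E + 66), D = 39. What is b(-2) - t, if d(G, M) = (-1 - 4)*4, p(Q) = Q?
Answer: 1317/64 ≈ 20.578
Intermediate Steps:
b(E) = (39 + E)/(66 + E) (b(E) = (E + 39)/(E + 66) = (39 + E)/(66 + E))
d(G, M) = -20 (d(G, M) = -5*4 = -20)
t = -20
b(-2) - t = (39 - 2)/(66 - 2) - 1*(-20) = 37/64 + 20 = 1317/64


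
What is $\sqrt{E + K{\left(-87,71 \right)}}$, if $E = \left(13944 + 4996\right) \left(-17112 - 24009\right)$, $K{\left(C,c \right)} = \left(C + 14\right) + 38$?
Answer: $5 i \sqrt{31153271} \approx 27908.0 i$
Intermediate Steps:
$K{\left(C,c \right)} = 52 + C$ ($K{\left(C,c \right)} = \left(14 + C\right) + 38 = 52 + C$)
$E = -778831740$ ($E = 18940 \left(-41121\right) = -778831740$)
$\sqrt{E + K{\left(-87,71 \right)}} = \sqrt{-778831740 + \left(52 - 87\right)} = \sqrt{-778831740 - 35} = \sqrt{-778831775} = 5 i \sqrt{31153271}$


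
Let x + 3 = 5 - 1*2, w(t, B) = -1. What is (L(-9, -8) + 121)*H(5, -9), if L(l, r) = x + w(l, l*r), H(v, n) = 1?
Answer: 120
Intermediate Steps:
x = 0 (x = -3 + (5 - 1*2) = -3 + (5 - 2) = -3 + 3 = 0)
L(l, r) = -1 (L(l, r) = 0 - 1 = -1)
(L(-9, -8) + 121)*H(5, -9) = (-1 + 121)*1 = 120*1 = 120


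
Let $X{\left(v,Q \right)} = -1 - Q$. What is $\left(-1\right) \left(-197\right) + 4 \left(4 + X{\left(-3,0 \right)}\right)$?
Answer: $209$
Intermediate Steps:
$\left(-1\right) \left(-197\right) + 4 \left(4 + X{\left(-3,0 \right)}\right) = \left(-1\right) \left(-197\right) + 4 \left(4 - 1\right) = 197 + 4 \left(4 + \left(-1 + 0\right)\right) = 197 + 4 \left(4 - 1\right) = 197 + 4 \cdot 3 = 197 + 12 = 209$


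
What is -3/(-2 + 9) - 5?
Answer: -38/7 ≈ -5.4286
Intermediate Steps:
-3/(-2 + 9) - 5 = -3/7 - 5 = -38/7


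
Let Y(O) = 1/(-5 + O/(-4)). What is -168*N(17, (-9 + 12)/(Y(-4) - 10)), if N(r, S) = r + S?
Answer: -115080/41 ≈ -2806.8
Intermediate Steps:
Y(O) = 1/(-5 - O/4) (Y(O) = 1/(-5 + O*(-¼)) = 1/(-5 - O/4))
N(r, S) = S + r
-168*N(17, (-9 + 12)/(Y(-4) - 10)) = -168*((-9 + 12)/(-4/(20 - 4) - 10) + 17) = -168*(3/(-4/16 - 10) + 17) = -168*(3/(-4*1/16 - 10) + 17) = -168*(3/(-¼ - 10) + 17) = -168*(3/(-41/4) + 17) = -168*(3*(-4/41) + 17) = -168*(-12/41 + 17) = -168*685/41 = -115080/41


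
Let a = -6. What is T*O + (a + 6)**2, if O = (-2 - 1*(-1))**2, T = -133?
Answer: -133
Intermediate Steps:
O = 1 (O = (-2 + 1)**2 = (-1)**2 = 1)
T*O + (a + 6)**2 = -133*1 + (-6 + 6)**2 = -133 + 0**2 = -133 + 0 = -133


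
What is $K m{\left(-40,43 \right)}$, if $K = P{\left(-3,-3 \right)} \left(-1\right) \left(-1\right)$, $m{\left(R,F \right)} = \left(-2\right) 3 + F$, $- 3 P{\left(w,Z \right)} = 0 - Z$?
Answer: $-37$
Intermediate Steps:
$P{\left(w,Z \right)} = \frac{Z}{3}$ ($P{\left(w,Z \right)} = - \frac{0 - Z}{3} = - \frac{\left(-1\right) Z}{3} = \frac{Z}{3}$)
$m{\left(R,F \right)} = -6 + F$
$K = -1$ ($K = \frac{1}{3} \left(-3\right) \left(-1\right) \left(-1\right) = \left(-1\right) \left(-1\right) \left(-1\right) = 1 \left(-1\right) = -1$)
$K m{\left(-40,43 \right)} = - (-6 + 43) = \left(-1\right) 37 = -37$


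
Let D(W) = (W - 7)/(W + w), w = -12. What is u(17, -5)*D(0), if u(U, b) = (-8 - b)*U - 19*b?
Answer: 77/3 ≈ 25.667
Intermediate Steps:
u(U, b) = -19*b + U*(-8 - b) (u(U, b) = U*(-8 - b) - 19*b = -19*b + U*(-8 - b))
D(W) = (-7 + W)/(-12 + W) (D(W) = (W - 7)/(W - 12) = (-7 + W)/(-12 + W))
u(17, -5)*D(0) = (-19*(-5) - 8*17 - 1*17*(-5))*((-7 + 0)/(-12 + 0)) = (95 - 136 + 85)*(-7/(-12)) = 44*(-1/12*(-7)) = 44*(7/12) = 77/3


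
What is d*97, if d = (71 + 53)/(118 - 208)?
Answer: -6014/45 ≈ -133.64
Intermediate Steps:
d = -62/45 (d = 124/(-90) = 124*(-1/90) = -62/45 ≈ -1.3778)
d*97 = -62/45*97 = -6014/45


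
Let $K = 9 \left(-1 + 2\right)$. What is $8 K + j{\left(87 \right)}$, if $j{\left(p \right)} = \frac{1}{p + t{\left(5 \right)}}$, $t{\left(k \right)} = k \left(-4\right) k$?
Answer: $\frac{935}{13} \approx 71.923$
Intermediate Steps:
$K = 9$ ($K = 9 \cdot 1 = 9$)
$t{\left(k \right)} = - 4 k^{2}$ ($t{\left(k \right)} = - 4 k k = - 4 k^{2}$)
$j{\left(p \right)} = \frac{1}{-100 + p}$ ($j{\left(p \right)} = \frac{1}{p - 4 \cdot 5^{2}} = \frac{1}{p - 100} = \frac{1}{-100 + p}$)
$8 K + j{\left(87 \right)} = 8 \cdot 9 + \frac{1}{-100 + 87} = 72 + \frac{1}{-13} = 72 - \frac{1}{13} = \frac{935}{13}$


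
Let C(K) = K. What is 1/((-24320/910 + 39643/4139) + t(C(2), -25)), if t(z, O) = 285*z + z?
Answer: 376649/208984693 ≈ 0.0018023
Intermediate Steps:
t(z, O) = 286*z
1/((-24320/910 + 39643/4139) + t(C(2), -25)) = 1/((-24320/910 + 39643/4139) + 286*2) = 1/((-24320*1/910 + 39643*(1/4139)) + 572) = 1/((-2432/91 + 39643/4139) + 572) = 1/(-6458535/376649 + 572) = 1/(208984693/376649) = 376649/208984693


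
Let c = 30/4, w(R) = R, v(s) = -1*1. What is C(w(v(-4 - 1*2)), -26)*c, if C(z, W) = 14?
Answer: 105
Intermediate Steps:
v(s) = -1
c = 15/2 (c = 30*(¼) = 15/2 ≈ 7.5000)
C(w(v(-4 - 1*2)), -26)*c = 14*(15/2) = 105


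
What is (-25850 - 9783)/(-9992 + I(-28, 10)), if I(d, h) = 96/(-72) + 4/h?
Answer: 534495/149894 ≈ 3.5658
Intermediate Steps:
I(d, h) = -4/3 + 4/h (I(d, h) = 96*(-1/72) + 4/h = -4/3 + 4/h)
(-25850 - 9783)/(-9992 + I(-28, 10)) = (-25850 - 9783)/(-9992 + (-4/3 + 4/10)) = -35633/(-9992 + (-4/3 + 4*(⅒))) = -35633/(-9992 + (-4/3 + ⅖)) = -35633/(-9992 - 14/15) = -35633/(-149894/15) = -35633*(-15/149894) = 534495/149894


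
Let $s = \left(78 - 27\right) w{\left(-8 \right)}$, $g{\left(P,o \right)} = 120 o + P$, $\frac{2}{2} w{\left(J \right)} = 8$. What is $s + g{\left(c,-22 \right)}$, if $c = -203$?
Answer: $-2435$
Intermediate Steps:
$w{\left(J \right)} = 8$
$g{\left(P,o \right)} = P + 120 o$
$s = 408$ ($s = \left(78 - 27\right) 8 = 51 \cdot 8 = 408$)
$s + g{\left(c,-22 \right)} = 408 + \left(-203 + 120 \left(-22\right)\right) = 408 - 2843 = -2435$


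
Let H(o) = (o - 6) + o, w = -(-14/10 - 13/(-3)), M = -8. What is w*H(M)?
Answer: 968/15 ≈ 64.533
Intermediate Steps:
w = -44/15 (w = -(-14*⅒ - 13*(-⅓)) = -(-7/5 + 13/3) = -1*44/15 = -44/15 ≈ -2.9333)
H(o) = -6 + 2*o (H(o) = (-6 + o) + o = -6 + 2*o)
w*H(M) = -44*(-6 + 2*(-8))/15 = -44*(-6 - 16)/15 = -44/15*(-22) = 968/15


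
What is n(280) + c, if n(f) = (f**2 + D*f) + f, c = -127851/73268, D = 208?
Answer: 10031726709/73268 ≈ 1.3692e+5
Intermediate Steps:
c = -127851/73268 (c = -127851*1/73268 = -127851/73268 ≈ -1.7450)
n(f) = f**2 + 209*f (n(f) = (f**2 + 208*f) + f = f**2 + 209*f)
n(280) + c = 280*(209 + 280) - 127851/73268 = 280*489 - 127851/73268 = 136920 - 127851/73268 = 10031726709/73268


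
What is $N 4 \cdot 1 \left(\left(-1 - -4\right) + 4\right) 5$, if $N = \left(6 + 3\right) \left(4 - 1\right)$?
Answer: $3780$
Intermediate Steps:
$N = 27$ ($N = 9 \cdot 3 = 27$)
$N 4 \cdot 1 \left(\left(-1 - -4\right) + 4\right) 5 = 27 \cdot 4 \cdot 1 \left(\left(-1 - -4\right) + 4\right) 5 = 108 \cdot 1 \left(\left(-1 + 4\right) + 4\right) 5 = 108 \cdot 1 \left(3 + 4\right) 5 = 108 \cdot 1 \cdot 7 \cdot 5 = 108 \cdot 7 \cdot 5 = 756 \cdot 5 = 3780$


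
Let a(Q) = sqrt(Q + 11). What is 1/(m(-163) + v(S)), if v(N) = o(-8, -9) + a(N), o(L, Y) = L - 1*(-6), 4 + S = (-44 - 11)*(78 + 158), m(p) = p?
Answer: -165/40198 - I*sqrt(12973)/40198 ≈ -0.0041047 - 0.0028335*I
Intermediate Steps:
a(Q) = sqrt(11 + Q)
S = -12984 (S = -4 + (-44 - 11)*(78 + 158) = -4 - 55*236 = -4 - 12980 = -12984)
o(L, Y) = 6 + L (o(L, Y) = L + 6 = 6 + L)
v(N) = -2 + sqrt(11 + N) (v(N) = (6 - 8) + sqrt(11 + N) = -2 + sqrt(11 + N))
1/(m(-163) + v(S)) = 1/(-163 + (-2 + sqrt(11 - 12984))) = 1/(-163 + (-2 + sqrt(-12973))) = 1/(-163 + (-2 + I*sqrt(12973))) = 1/(-165 + I*sqrt(12973))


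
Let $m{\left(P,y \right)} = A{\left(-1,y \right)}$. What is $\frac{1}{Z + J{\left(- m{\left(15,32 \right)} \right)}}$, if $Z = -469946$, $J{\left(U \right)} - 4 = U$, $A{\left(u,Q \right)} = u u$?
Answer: $- \frac{1}{469943} \approx -2.1279 \cdot 10^{-6}$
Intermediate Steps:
$A{\left(u,Q \right)} = u^{2}$
$m{\left(P,y \right)} = 1$ ($m{\left(P,y \right)} = \left(-1\right)^{2} = 1$)
$J{\left(U \right)} = 4 + U$
$\frac{1}{Z + J{\left(- m{\left(15,32 \right)} \right)}} = \frac{1}{-469946 + \left(4 - 1\right)} = \frac{1}{-469946 + 3} = \frac{1}{-469943} = - \frac{1}{469943}$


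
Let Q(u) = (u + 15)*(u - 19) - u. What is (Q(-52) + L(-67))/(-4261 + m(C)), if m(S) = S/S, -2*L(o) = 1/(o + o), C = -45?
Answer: -717973/1141680 ≈ -0.62887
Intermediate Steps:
L(o) = -1/(4*o) (L(o) = -1/(2*(o + o)) = -1/(2*o)/2 = -1/(4*o))
Q(u) = -u + (-19 + u)*(15 + u) (Q(u) = (15 + u)*(-19 + u) - u = (-19 + u)*(15 + u) - u = -u + (-19 + u)*(15 + u))
m(S) = 1
(Q(-52) + L(-67))/(-4261 + m(C)) = ((-285 + (-52)² - 5*(-52)) - ¼/(-67))/(-4261 + 1) = ((-285 + 2704 + 260) - ¼*(-1/67))/(-4260) = (2679 + 1/268)*(-1/4260) = (717973/268)*(-1/4260) = -717973/1141680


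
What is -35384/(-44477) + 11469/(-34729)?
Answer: 718744223/1544641733 ≈ 0.46531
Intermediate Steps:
-35384/(-44477) + 11469/(-34729) = -35384*(-1/44477) + 11469*(-1/34729) = 35384/44477 - 11469/34729 = 718744223/1544641733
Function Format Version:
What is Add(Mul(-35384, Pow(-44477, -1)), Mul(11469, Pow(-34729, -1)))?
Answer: Rational(718744223, 1544641733) ≈ 0.46531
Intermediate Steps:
Add(Mul(-35384, Pow(-44477, -1)), Mul(11469, Pow(-34729, -1))) = Add(Mul(-35384, Rational(-1, 44477)), Mul(11469, Rational(-1, 34729))) = Add(Rational(35384, 44477), Rational(-11469, 34729)) = Rational(718744223, 1544641733)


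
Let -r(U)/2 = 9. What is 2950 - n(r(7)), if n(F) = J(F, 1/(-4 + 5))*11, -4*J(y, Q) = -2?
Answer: 5889/2 ≈ 2944.5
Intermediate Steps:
r(U) = -18 (r(U) = -2*9 = -18)
J(y, Q) = ½ (J(y, Q) = -¼*(-2) = ½)
n(F) = 11/2 (n(F) = (½)*11 = 11/2)
2950 - n(r(7)) = 2950 - 1*11/2 = 2950 - 11/2 = 5889/2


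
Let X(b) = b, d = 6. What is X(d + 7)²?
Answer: 169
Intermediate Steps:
X(d + 7)² = (6 + 7)² = 13² = 169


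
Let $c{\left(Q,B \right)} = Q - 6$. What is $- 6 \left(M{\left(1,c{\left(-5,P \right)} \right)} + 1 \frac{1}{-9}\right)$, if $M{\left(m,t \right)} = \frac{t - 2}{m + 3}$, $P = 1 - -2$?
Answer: $\frac{121}{6} \approx 20.167$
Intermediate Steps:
$P = 3$ ($P = 1 + 2 = 3$)
$c{\left(Q,B \right)} = -6 + Q$ ($c{\left(Q,B \right)} = Q - 6 = -6 + Q$)
$M{\left(m,t \right)} = \frac{-2 + t}{3 + m}$
$- 6 \left(M{\left(1,c{\left(-5,P \right)} \right)} + 1 \frac{1}{-9}\right) = - 6 \left(\frac{-2 - 11}{3 + 1} + 1 \frac{1}{-9}\right) = - 6 \left(\frac{-2 - 11}{4} + 1 \left(- \frac{1}{9}\right)\right) = - 6 \left(\frac{1}{4} \left(-13\right) - \frac{1}{9}\right) = - 6 \left(- \frac{13}{4} - \frac{1}{9}\right) = \left(-6\right) \left(- \frac{121}{36}\right) = \frac{121}{6}$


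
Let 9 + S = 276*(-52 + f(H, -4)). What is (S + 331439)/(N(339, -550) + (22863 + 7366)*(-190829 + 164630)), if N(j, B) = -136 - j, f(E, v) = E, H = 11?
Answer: -160057/395985023 ≈ -0.00040420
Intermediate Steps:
S = -11325 (S = -9 + 276*(-52 + 11) = -9 + 276*(-41) = -9 - 11316 = -11325)
(S + 331439)/(N(339, -550) + (22863 + 7366)*(-190829 + 164630)) = (-11325 + 331439)/((-136 - 1*339) + (22863 + 7366)*(-190829 + 164630)) = 320114/((-136 - 339) + 30229*(-26199)) = 320114/(-475 - 791969571) = 320114/(-791970046) = 320114*(-1/791970046) = -160057/395985023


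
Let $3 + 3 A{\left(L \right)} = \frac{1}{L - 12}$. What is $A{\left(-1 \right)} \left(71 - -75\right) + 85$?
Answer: $- \frac{2525}{39} \approx -64.744$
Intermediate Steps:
$A{\left(L \right)} = -1 + \frac{1}{3 \left(-12 + L\right)}$ ($A{\left(L \right)} = -1 + \frac{1}{3 \left(L - 12\right)} = -1 + \frac{1}{3 \left(-12 + L\right)}$)
$A{\left(-1 \right)} \left(71 - -75\right) + 85 = \frac{\frac{37}{3} - -1}{-12 - 1} \left(71 - -75\right) + 85 = \frac{\frac{37}{3} + 1}{-13} \left(71 + 75\right) + 85 = \left(- \frac{1}{13}\right) \frac{40}{3} \cdot 146 + 85 = \left(- \frac{40}{39}\right) 146 + 85 = - \frac{5840}{39} + 85 = - \frac{2525}{39}$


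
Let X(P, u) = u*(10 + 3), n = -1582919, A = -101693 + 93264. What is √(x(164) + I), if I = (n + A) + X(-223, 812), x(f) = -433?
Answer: 5*I*√63249 ≈ 1257.5*I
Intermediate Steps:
A = -8429
X(P, u) = 13*u (X(P, u) = u*13 = 13*u)
I = -1580792 (I = (-1582919 - 8429) + 13*812 = -1591348 + 10556 = -1580792)
√(x(164) + I) = √(-433 - 1580792) = √(-1581225) = 5*I*√63249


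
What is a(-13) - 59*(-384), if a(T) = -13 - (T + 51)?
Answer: 22605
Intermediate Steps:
a(T) = -64 - T (a(T) = -13 - (51 + T) = -13 + (-51 - T) = -64 - T)
a(-13) - 59*(-384) = (-64 - 1*(-13)) - 59*(-384) = (-64 + 13) - 1*(-22656) = -51 + 22656 = 22605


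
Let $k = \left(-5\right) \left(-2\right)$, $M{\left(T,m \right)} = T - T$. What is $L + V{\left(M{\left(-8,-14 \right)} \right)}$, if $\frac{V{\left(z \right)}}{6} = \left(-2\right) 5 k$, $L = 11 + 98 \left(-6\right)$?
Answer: $-1177$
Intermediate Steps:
$M{\left(T,m \right)} = 0$
$L = -577$ ($L = 11 - 588 = -577$)
$k = 10$
$V{\left(z \right)} = -600$ ($V{\left(z \right)} = 6 \left(-2\right) 5 \cdot 10 = 6 \left(\left(-10\right) 10\right) = 6 \left(-100\right) = -600$)
$L + V{\left(M{\left(-8,-14 \right)} \right)} = -577 - 600 = -1177$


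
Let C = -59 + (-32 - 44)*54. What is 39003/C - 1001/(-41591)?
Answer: -147091510/15740303 ≈ -9.3449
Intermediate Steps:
C = -4163 (C = -59 - 76*54 = -59 - 4104 = -4163)
39003/C - 1001/(-41591) = 39003/(-4163) - 1001/(-41591) = 39003*(-1/4163) - 1001*(-1/41591) = -39003/4163 + 91/3781 = -147091510/15740303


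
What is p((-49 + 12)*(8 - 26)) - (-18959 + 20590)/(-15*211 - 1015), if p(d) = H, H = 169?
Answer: 708051/4180 ≈ 169.39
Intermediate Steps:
p(d) = 169
p((-49 + 12)*(8 - 26)) - (-18959 + 20590)/(-15*211 - 1015) = 169 - (-18959 + 20590)/(-15*211 - 1015) = 169 - 1631/(-3165 - 1015) = 169 - 1631/(-4180) = 169 - 1631*(-1)/4180 = 169 - 1*(-1631/4180) = 169 + 1631/4180 = 708051/4180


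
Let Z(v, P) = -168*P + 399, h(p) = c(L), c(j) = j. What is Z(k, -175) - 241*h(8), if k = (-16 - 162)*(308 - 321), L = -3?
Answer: 30522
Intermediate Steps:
h(p) = -3
k = 2314 (k = -178*(-13) = 2314)
Z(v, P) = 399 - 168*P
Z(k, -175) - 241*h(8) = (399 - 168*(-175)) - 241*(-3) = (399 + 29400) - 1*(-723) = 29799 + 723 = 30522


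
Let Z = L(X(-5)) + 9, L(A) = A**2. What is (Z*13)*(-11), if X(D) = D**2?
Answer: -90662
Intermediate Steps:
Z = 634 (Z = ((-5)**2)**2 + 9 = 25**2 + 9 = 625 + 9 = 634)
(Z*13)*(-11) = (634*13)*(-11) = 8242*(-11) = -90662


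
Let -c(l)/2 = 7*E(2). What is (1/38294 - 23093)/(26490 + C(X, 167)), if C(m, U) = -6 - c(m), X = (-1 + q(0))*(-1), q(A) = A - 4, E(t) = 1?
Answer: -884323341/1014714412 ≈ -0.87150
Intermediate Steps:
q(A) = -4 + A
c(l) = -14
X = 5 (X = (-1 + (-4 + 0))*(-1) = (-1 - 4)*(-1) = -5*(-1) = 5)
C(m, U) = 8 (C(m, U) = -6 - 1*(-14) = -6 + 14 = 8)
(1/38294 - 23093)/(26490 + C(X, 167)) = (1/38294 - 23093)/(26490 + 8) = (1/38294 - 23093)/26498 = -884323341/38294*1/26498 = -884323341/1014714412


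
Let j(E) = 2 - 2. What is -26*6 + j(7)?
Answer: -156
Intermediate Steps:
j(E) = 0
-26*6 + j(7) = -26*6 + 0 = -156 + 0 = -156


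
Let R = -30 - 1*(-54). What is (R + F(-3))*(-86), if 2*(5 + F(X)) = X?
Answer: -1505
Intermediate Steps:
F(X) = -5 + X/2
R = 24 (R = -30 + 54 = 24)
(R + F(-3))*(-86) = (24 + (-5 + (1/2)*(-3)))*(-86) = (24 + (-5 - 3/2))*(-86) = (24 - 13/2)*(-86) = (35/2)*(-86) = -1505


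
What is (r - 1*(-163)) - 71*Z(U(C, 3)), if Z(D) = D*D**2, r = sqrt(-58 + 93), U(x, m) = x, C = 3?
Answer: -1754 + sqrt(35) ≈ -1748.1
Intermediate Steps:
r = sqrt(35) ≈ 5.9161
Z(D) = D**3
(r - 1*(-163)) - 71*Z(U(C, 3)) = (sqrt(35) - 1*(-163)) - 71*3**3 = (sqrt(35) + 163) - 71*27 = (163 + sqrt(35)) - 1917 = -1754 + sqrt(35)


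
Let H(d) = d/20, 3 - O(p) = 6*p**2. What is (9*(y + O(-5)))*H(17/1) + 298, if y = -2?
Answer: -16837/20 ≈ -841.85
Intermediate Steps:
O(p) = 3 - 6*p**2
H(d) = d/20 (H(d) = d*(1/20) = d/20)
(9*(y + O(-5)))*H(17/1) + 298 = (9*(-2 + (3 - 6*(-5)**2)))*((17/1)/20) + 298 = (9*(-2 + (3 - 6*25)))*((17*1)/20) + 298 = (9*(-2 + (3 - 150)))*((1/20)*17) + 298 = (9*(-2 - 147))*(17/20) + 298 = (9*(-149))*(17/20) + 298 = -1341*17/20 + 298 = -22797/20 + 298 = -16837/20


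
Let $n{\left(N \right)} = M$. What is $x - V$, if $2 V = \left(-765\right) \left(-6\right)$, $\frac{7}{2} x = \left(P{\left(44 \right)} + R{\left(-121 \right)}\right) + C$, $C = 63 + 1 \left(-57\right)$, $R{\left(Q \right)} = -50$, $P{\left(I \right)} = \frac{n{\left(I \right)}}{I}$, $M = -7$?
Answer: $- \frac{355373}{154} \approx -2307.6$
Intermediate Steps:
$n{\left(N \right)} = -7$
$P{\left(I \right)} = - \frac{7}{I}$
$C = 6$ ($C = 63 - 57 = 6$)
$x = - \frac{1943}{154}$ ($x = \frac{2 \left(\left(- \frac{7}{44} - 50\right) + 6\right)}{7} = \frac{2 \left(- \frac{2207}{44} + 6\right)}{7} = \frac{2}{7} \left(- \frac{1943}{44}\right) = - \frac{1943}{154} \approx -12.617$)
$V = 2295$ ($V = \frac{\left(-765\right) \left(-6\right)}{2} = \frac{1}{2} \cdot 4590 = 2295$)
$x - V = - \frac{1943}{154} - 2295 = - \frac{355373}{154}$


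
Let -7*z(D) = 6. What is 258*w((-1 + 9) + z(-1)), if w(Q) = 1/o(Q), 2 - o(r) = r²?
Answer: -6321/1201 ≈ -5.2631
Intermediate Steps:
z(D) = -6/7 (z(D) = -⅐*6 = -6/7)
o(r) = 2 - r²
w(Q) = 1/(2 - Q²)
258*w((-1 + 9) + z(-1)) = 258*(-1/(-2 + ((-1 + 9) - 6/7)²)) = 258*(-1/(-2 + (8 - 6/7)²)) = 258*(-1/(-2 + (50/7)²)) = 258*(-1/(-2 + 2500/49)) = 258*(-1/2402/49) = 258*(-1*49/2402) = 258*(-49/2402) = -6321/1201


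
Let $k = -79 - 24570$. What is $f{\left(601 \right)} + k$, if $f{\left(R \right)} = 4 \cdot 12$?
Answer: $-24601$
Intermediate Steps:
$k = -24649$ ($k = -79 - 24570 = -24649$)
$f{\left(R \right)} = 48$
$f{\left(601 \right)} + k = 48 - 24649 = -24601$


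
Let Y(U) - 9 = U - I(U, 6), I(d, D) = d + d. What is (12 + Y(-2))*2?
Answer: 46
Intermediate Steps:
I(d, D) = 2*d
Y(U) = 9 - U (Y(U) = 9 + (U - 2*U) = 9 - U)
(12 + Y(-2))*2 = (12 + (9 - 1*(-2)))*2 = (12 + (9 + 2))*2 = (12 + 11)*2 = 23*2 = 46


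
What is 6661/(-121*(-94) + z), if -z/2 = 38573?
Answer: -6661/65772 ≈ -0.10127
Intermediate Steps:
z = -77146 (z = -2*38573 = -77146)
6661/(-121*(-94) + z) = 6661/(-121*(-94) - 77146) = 6661/(11374 - 77146) = 6661/(-65772) = 6661*(-1/65772) = -6661/65772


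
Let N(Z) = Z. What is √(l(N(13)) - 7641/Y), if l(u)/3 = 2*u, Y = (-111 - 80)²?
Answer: √2837877/191 ≈ 8.8199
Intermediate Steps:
Y = 36481 (Y = (-191)² = 36481)
l(u) = 6*u (l(u) = 3*(2*u) = 6*u)
√(l(N(13)) - 7641/Y) = √(6*13 - 7641/36481) = √(78 - 7641*1/36481) = √(78 - 7641/36481) = √(2837877/36481) = √2837877/191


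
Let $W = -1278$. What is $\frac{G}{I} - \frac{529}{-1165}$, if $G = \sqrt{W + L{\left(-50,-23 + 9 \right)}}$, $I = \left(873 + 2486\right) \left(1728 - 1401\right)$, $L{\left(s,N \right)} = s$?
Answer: $\frac{529}{1165} + \frac{4 i \sqrt{83}}{1098393} \approx 0.45408 + 3.3177 \cdot 10^{-5} i$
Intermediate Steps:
$I = 1098393$ ($I = 3359 \cdot 327 = 1098393$)
$G = 4 i \sqrt{83}$ ($G = \sqrt{-1278 - 50} = \sqrt{-1328} = 4 i \sqrt{83} \approx 36.442 i$)
$\frac{G}{I} - \frac{529}{-1165} = \frac{4 i \sqrt{83}}{1098393} - \frac{529}{-1165} = 4 i \sqrt{83} \cdot \frac{1}{1098393} - - \frac{529}{1165} = \frac{4 i \sqrt{83}}{1098393} + \frac{529}{1165} = \frac{529}{1165} + \frac{4 i \sqrt{83}}{1098393}$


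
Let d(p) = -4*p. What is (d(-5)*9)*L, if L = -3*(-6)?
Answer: 3240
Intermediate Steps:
L = 18
(d(-5)*9)*L = (-4*(-5)*9)*18 = (20*9)*18 = 180*18 = 3240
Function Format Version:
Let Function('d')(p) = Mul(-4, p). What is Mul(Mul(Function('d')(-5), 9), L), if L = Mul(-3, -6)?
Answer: 3240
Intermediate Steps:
L = 18
Mul(Mul(Function('d')(-5), 9), L) = Mul(Mul(Mul(-4, -5), 9), 18) = Mul(Mul(20, 9), 18) = Mul(180, 18) = 3240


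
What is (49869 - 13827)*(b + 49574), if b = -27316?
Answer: 802222836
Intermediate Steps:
(49869 - 13827)*(b + 49574) = (49869 - 13827)*(-27316 + 49574) = 36042*22258 = 802222836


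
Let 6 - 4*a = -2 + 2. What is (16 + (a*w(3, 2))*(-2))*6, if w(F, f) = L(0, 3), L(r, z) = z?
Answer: 42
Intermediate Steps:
a = 3/2 (a = 3/2 - (-2 + 2)/4 = 3/2 - ¼*0 = 3/2 + 0 = 3/2 ≈ 1.5000)
w(F, f) = 3
(16 + (a*w(3, 2))*(-2))*6 = (16 + ((3/2)*3)*(-2))*6 = (16 + (9/2)*(-2))*6 = (16 - 9)*6 = 7*6 = 42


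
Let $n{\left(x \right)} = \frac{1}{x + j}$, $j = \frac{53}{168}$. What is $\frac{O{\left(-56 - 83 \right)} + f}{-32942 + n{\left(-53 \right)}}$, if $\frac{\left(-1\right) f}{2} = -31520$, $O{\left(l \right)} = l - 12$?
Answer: $- \frac{556630539}{291569810} \approx -1.9091$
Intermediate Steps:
$j = \frac{53}{168}$ ($j = 53 \cdot \frac{1}{168} = \frac{53}{168} \approx 0.31548$)
$O{\left(l \right)} = -12 + l$
$f = 63040$ ($f = \left(-2\right) \left(-31520\right) = 63040$)
$n{\left(x \right)} = \frac{1}{\frac{53}{168} + x}$ ($n{\left(x \right)} = \frac{1}{x + \frac{53}{168}} = \frac{1}{\frac{53}{168} + x}$)
$\frac{O{\left(-56 - 83 \right)} + f}{-32942 + n{\left(-53 \right)}} = \frac{\left(-12 - 139\right) + 63040}{-32942 + \frac{168}{53 + 168 \left(-53\right)}} = \frac{\left(-12 - 139\right) + 63040}{-32942 + \frac{168}{53 - 8904}} = \frac{-151 + 63040}{-32942 + \frac{168}{-8851}} = \frac{62889}{-32942 + 168 \left(- \frac{1}{8851}\right)} = \frac{62889}{-32942 - \frac{168}{8851}} = \frac{62889}{- \frac{291569810}{8851}} = 62889 \left(- \frac{8851}{291569810}\right) = - \frac{556630539}{291569810}$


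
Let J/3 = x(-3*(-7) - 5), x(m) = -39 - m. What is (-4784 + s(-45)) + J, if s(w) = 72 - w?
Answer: -4832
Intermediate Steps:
J = -165 (J = 3*(-39 - (-3*(-7) - 5)) = 3*(-39 - (21 - 5)) = 3*(-39 - 1*16) = 3*(-39 - 16) = 3*(-55) = -165)
(-4784 + s(-45)) + J = (-4784 + (72 - 1*(-45))) - 165 = (-4784 + (72 + 45)) - 165 = (-4784 + 117) - 165 = -4667 - 165 = -4832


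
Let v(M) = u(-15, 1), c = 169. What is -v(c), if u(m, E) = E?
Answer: -1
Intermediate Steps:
v(M) = 1
-v(c) = -1*1 = -1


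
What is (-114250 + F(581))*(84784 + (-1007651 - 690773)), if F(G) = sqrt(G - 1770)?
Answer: 184358370000 - 1613640*I*sqrt(1189) ≈ 1.8436e+11 - 5.5641e+7*I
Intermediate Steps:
F(G) = sqrt(-1770 + G)
(-114250 + F(581))*(84784 + (-1007651 - 690773)) = (-114250 + sqrt(-1770 + 581))*(84784 + (-1007651 - 690773)) = (-114250 + sqrt(-1189))*(84784 - 1698424) = (-114250 + I*sqrt(1189))*(-1613640) = 184358370000 - 1613640*I*sqrt(1189)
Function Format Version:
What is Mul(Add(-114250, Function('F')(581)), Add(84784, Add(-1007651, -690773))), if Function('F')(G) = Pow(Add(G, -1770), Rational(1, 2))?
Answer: Add(184358370000, Mul(-1613640, I, Pow(1189, Rational(1, 2)))) ≈ Add(1.8436e+11, Mul(-5.5641e+7, I))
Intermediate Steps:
Function('F')(G) = Pow(Add(-1770, G), Rational(1, 2))
Mul(Add(-114250, Function('F')(581)), Add(84784, Add(-1007651, -690773))) = Mul(Add(-114250, Pow(Add(-1770, 581), Rational(1, 2))), Add(84784, Add(-1007651, -690773))) = Mul(Add(-114250, Pow(-1189, Rational(1, 2))), Add(84784, -1698424)) = Mul(Add(-114250, Mul(I, Pow(1189, Rational(1, 2)))), -1613640) = Add(184358370000, Mul(-1613640, I, Pow(1189, Rational(1, 2))))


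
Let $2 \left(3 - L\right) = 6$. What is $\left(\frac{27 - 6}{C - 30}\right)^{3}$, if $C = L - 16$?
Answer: $- \frac{9261}{97336} \approx -0.095145$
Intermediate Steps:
$L = 0$ ($L = 3 - 3 = 0$)
$C = -16$ ($C = 0 - 16 = -16$)
$\left(\frac{27 - 6}{C - 30}\right)^{3} = \left(\frac{27 - 6}{-16 - 30}\right)^{3} = \left(\frac{21}{-46}\right)^{3} = \left(21 \left(- \frac{1}{46}\right)\right)^{3} = \left(- \frac{21}{46}\right)^{3} = - \frac{9261}{97336}$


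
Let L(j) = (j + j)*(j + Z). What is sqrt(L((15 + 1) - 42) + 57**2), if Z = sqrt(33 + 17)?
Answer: sqrt(4601 - 260*sqrt(2)) ≈ 65.064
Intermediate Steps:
Z = 5*sqrt(2) (Z = sqrt(50) = 5*sqrt(2) ≈ 7.0711)
L(j) = 2*j*(j + 5*sqrt(2)) (L(j) = (j + j)*(j + 5*sqrt(2)) = (2*j)*(j + 5*sqrt(2)) = 2*j*(j + 5*sqrt(2)))
sqrt(L((15 + 1) - 42) + 57**2) = sqrt(2*((15 + 1) - 42)*(((15 + 1) - 42) + 5*sqrt(2)) + 57**2) = sqrt(2*(16 - 42)*((16 - 42) + 5*sqrt(2)) + 3249) = sqrt(2*(-26)*(-26 + 5*sqrt(2)) + 3249) = sqrt((1352 - 260*sqrt(2)) + 3249) = sqrt(4601 - 260*sqrt(2))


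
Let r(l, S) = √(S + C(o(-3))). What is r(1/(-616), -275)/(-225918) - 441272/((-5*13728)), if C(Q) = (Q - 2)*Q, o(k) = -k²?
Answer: 4243/660 - 2*I*√11/112959 ≈ 6.4288 - 5.8723e-5*I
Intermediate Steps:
C(Q) = Q*(-2 + Q) (C(Q) = (-2 + Q)*Q = Q*(-2 + Q))
r(l, S) = √(99 + S) (r(l, S) = √(S + (-1*(-3)²)*(-2 - 1*(-3)²)) = √(S + (-1*9)*(-2 - 1*9)) = √(S - 9*(-2 - 9)) = √(S - 9*(-11)) = √(S + 99) = √(99 + S))
r(1/(-616), -275)/(-225918) - 441272/((-5*13728)) = √(99 - 275)/(-225918) - 441272/((-5*13728)) = √(-176)*(-1/225918) - 441272/(-68640) = (4*I*√11)*(-1/225918) - 441272*(-1/68640) = -2*I*√11/112959 + 4243/660 = 4243/660 - 2*I*√11/112959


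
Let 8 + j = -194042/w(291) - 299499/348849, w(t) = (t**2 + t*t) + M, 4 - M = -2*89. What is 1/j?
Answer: -9857542476/98605275827 ≈ -0.099970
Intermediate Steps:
M = 182 (M = 4 - (-2)*89 = 4 - 1*(-178) = 4 + 178 = 182)
w(t) = 182 + 2*t**2 (w(t) = (t**2 + t*t) + 182 = (t**2 + t**2) + 182 = 2*t**2 + 182 = 182 + 2*t**2)
j = -98605275827/9857542476 (j = -8 + (-194042/(182 + 2*291**2) - 299499/348849) = -8 + (-194042/(182 + 2*84681) - 299499*1/348849) = -8 + (-194042/(182 + 169362) - 99833/116283) = -8 + (-194042/169544 - 99833/116283) = -8 + (-194042*1/169544 - 99833/116283) = -8 + (-97021/84772 - 99833/116283) = -8 - 19744936019/9857542476 = -98605275827/9857542476 ≈ -10.003)
1/j = 1/(-98605275827/9857542476) = -9857542476/98605275827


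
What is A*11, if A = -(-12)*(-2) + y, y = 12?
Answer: -132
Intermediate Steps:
A = -12 (A = -(-12)*(-2) + 12 = -12*2 + 12 = -24 + 12 = -12)
A*11 = -12*11 = -132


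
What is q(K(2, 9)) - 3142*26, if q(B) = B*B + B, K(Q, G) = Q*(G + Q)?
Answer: -81186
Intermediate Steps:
q(B) = B + B² (q(B) = B² + B = B + B²)
q(K(2, 9)) - 3142*26 = (2*(9 + 2))*(1 + 2*(9 + 2)) - 3142*26 = (2*11)*(1 + 2*11) - 1*81692 = 22*(1 + 22) - 81692 = 22*23 - 81692 = 506 - 81692 = -81186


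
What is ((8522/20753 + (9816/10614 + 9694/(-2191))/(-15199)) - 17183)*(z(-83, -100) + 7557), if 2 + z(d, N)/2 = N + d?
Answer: -150974069563305060887569/1222548540565513 ≈ -1.2349e+8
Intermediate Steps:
z(d, N) = -4 + 2*N + 2*d (z(d, N) = -4 + 2*(N + d) = -4 + (2*N + 2*d) = -4 + 2*N + 2*d)
((8522/20753 + (9816/10614 + 9694/(-2191))/(-15199)) - 17183)*(z(-83, -100) + 7557) = ((8522/20753 + (9816/10614 + 9694/(-2191))/(-15199)) - 17183)*((-4 + 2*(-100) + 2*(-83)) + 7557) = ((8522*(1/20753) + (9816*(1/10614) + 9694*(-1/2191))*(-1/15199)) - 17183)*((-4 - 200 - 166) + 7557) = ((8522/20753 + (1636/1769 - 9694/2191)*(-1/15199)) - 17183)*(-370 + 7557) = ((8522/20753 - 13564210/3875879*(-1/15199)) - 17183)*7187 = ((8522/20753 + 13564210/58909484921) - 17183)*7187 = (502308128546892/1222548540565513 - 17183)*7187 = -21006549264408662987/1222548540565513*7187 = -150974069563305060887569/1222548540565513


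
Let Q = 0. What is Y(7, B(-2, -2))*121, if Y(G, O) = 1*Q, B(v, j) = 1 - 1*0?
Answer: 0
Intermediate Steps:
B(v, j) = 1 (B(v, j) = 1 + 0 = 1)
Y(G, O) = 0 (Y(G, O) = 1*0 = 0)
Y(7, B(-2, -2))*121 = 0*121 = 0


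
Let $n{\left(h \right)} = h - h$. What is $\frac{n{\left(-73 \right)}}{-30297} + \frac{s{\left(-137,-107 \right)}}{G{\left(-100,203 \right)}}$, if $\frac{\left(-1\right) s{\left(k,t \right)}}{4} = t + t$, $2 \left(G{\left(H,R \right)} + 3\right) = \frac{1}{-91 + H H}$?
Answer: $- \frac{16964208}{59453} \approx -285.34$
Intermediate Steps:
$n{\left(h \right)} = 0$
$G{\left(H,R \right)} = -3 + \frac{1}{2 \left(-91 + H^{2}\right)}$ ($G{\left(H,R \right)} = -3 + \frac{1}{2 \left(-91 + H H\right)} = -3 + \frac{1}{2 \left(-91 + H^{2}\right)}$)
$s{\left(k,t \right)} = - 8 t$ ($s{\left(k,t \right)} = - 4 \left(t + t\right) = - 4 \cdot 2 t = - 8 t$)
$\frac{n{\left(-73 \right)}}{-30297} + \frac{s{\left(-137,-107 \right)}}{G{\left(-100,203 \right)}} = \frac{0}{-30297} + \frac{\left(-8\right) \left(-107\right)}{\frac{1}{2} \frac{1}{-91 + \left(-100\right)^{2}} \left(547 - 6 \left(-100\right)^{2}\right)} = 0 \left(- \frac{1}{30297}\right) + \frac{856}{\frac{1}{2} \frac{1}{-91 + 10000} \left(547 - 60000\right)} = 0 + \frac{856}{\frac{1}{2} \cdot \frac{1}{9909} \left(547 - 60000\right)} = 0 + \frac{856}{\frac{1}{2} \cdot \frac{1}{9909} \left(-59453\right)} = 0 + \frac{856}{- \frac{59453}{19818}} = 0 + 856 \left(- \frac{19818}{59453}\right) = 0 - \frac{16964208}{59453} = - \frac{16964208}{59453}$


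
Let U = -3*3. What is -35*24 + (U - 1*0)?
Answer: -849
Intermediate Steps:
U = -9
-35*24 + (U - 1*0) = -35*24 + (-9 - 1*0) = -840 + (-9 + 0) = -840 - 9 = -849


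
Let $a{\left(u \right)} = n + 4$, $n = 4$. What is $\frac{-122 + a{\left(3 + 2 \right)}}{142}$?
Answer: $- \frac{57}{71} \approx -0.80282$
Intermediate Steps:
$a{\left(u \right)} = 8$ ($a{\left(u \right)} = 4 + 4 = 8$)
$\frac{-122 + a{\left(3 + 2 \right)}}{142} = \frac{-122 + 8}{142} = \frac{1}{142} \left(-114\right) = - \frac{57}{71}$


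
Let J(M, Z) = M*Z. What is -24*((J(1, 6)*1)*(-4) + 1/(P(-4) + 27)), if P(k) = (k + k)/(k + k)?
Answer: 4026/7 ≈ 575.14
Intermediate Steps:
P(k) = 1 (P(k) = (2*k)/((2*k)) = (2*k)*(1/(2*k)) = 1)
-24*((J(1, 6)*1)*(-4) + 1/(P(-4) + 27)) = -24*(((1*6)*1)*(-4) + 1/(1 + 27)) = -24*((6*1)*(-4) + 1/28) = -24*(6*(-4) + 1/28) = -24*(-24 + 1/28) = -24*(-671/28) = 4026/7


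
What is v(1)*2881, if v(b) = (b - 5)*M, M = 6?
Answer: -69144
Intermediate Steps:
v(b) = -30 + 6*b (v(b) = (b - 5)*6 = (-5 + b)*6 = -30 + 6*b)
v(1)*2881 = (-30 + 6*1)*2881 = (-30 + 6)*2881 = -24*2881 = -69144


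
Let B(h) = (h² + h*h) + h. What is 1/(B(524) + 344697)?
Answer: 1/894373 ≈ 1.1181e-6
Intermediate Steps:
B(h) = h + 2*h² (B(h) = (h² + h²) + h = 2*h² + h = h + 2*h²)
1/(B(524) + 344697) = 1/(524*(1 + 2*524) + 344697) = 1/(524*(1 + 1048) + 344697) = 1/(524*1049 + 344697) = 1/(549676 + 344697) = 1/894373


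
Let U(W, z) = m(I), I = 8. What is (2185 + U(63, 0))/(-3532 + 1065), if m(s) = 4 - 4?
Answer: -2185/2467 ≈ -0.88569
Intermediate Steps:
m(s) = 0
U(W, z) = 0
(2185 + U(63, 0))/(-3532 + 1065) = (2185 + 0)/(-3532 + 1065) = 2185/(-2467) = 2185*(-1/2467) = -2185/2467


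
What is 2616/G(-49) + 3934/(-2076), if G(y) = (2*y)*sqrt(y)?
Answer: -1967/1038 + 1308*I/343 ≈ -1.895 + 3.8134*I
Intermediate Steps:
G(y) = 2*y**(3/2)
2616/G(-49) + 3934/(-2076) = 2616/((2*(-49)**(3/2))) + 3934/(-2076) = 2616/((2*(-343*I))) + 3934*(-1/2076) = 2616/((-686*I)) - 1967/1038 = 2616*(I/686) - 1967/1038 = 1308*I/343 - 1967/1038 = -1967/1038 + 1308*I/343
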